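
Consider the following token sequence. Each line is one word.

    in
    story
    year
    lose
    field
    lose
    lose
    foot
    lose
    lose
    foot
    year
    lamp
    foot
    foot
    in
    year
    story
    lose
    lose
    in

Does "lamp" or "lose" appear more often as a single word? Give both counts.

"lamp": 1 occurrence
"lose": 7 occurrences

"lose" (7 vs 1)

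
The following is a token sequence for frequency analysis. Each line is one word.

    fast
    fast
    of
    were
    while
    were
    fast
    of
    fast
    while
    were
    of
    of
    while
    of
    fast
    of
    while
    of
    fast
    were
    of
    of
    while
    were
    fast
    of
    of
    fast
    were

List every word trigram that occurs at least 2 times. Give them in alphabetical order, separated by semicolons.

of fast were; of of while; of while of; were fast of; were of of; while of fast; while were fast

Trigram counts meeting the condition (at least 2 times):
  of fast were: 2
  of of while: 2
  of while of: 2
  were fast of: 2
  were of of: 2
  while of fast: 2
  while were fast: 2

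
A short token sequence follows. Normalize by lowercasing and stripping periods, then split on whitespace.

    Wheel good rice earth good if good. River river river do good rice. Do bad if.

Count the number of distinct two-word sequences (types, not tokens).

16 tokens → 15 bigram windows in total.
Repeated bigrams (each contributes count−1 duplicates):
  good rice: 2
  river river: 2
2 duplicate windows → 15 − 2 = 13 distinct.

13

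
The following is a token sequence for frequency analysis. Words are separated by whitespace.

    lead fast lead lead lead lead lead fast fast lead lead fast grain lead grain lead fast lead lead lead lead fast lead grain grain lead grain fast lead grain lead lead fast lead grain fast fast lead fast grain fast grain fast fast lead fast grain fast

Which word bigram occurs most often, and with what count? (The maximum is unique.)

"lead lead", 9 times

Bigram frequencies (highest first):
  lead lead: 9
  lead fast: 8
  fast lead: 8
  lead grain: 5
  grain fast: 5
  fast grain: 4
  … (3 more, each ≤ 4)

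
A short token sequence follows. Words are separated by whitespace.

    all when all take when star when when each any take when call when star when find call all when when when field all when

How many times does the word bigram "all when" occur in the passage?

3

Scanning the 24 overlapping bigram windows for "all when":
  position 1–2: all when
  position 19–20: all when
  position 24–25: all when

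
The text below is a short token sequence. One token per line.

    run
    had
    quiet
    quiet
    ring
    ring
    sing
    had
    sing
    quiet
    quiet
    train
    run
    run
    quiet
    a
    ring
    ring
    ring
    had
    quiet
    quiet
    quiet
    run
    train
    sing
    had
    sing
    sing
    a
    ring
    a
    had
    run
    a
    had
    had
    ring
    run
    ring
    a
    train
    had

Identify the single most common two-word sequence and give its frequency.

"quiet quiet", 4 times

Bigram frequencies (highest first):
  quiet quiet: 4
  ring ring: 3
  had quiet: 2
  sing had: 2
  had sing: 2
  a ring: 2
  … (25 more, each ≤ 2)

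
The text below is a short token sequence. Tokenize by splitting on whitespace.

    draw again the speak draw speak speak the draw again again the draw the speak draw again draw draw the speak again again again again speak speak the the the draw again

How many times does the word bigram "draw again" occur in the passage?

Scanning the 31 overlapping bigram windows for "draw again":
  position 1–2: draw again
  position 9–10: draw again
  position 16–17: draw again
  position 31–32: draw again

4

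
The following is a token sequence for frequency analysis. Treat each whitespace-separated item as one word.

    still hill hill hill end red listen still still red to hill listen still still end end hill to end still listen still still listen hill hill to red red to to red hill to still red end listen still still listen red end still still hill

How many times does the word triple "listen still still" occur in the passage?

4

Scanning the 45 overlapping trigram windows for "listen still still":
  position 7–9: listen still still
  position 13–15: listen still still
  position 22–24: listen still still
  position 39–41: listen still still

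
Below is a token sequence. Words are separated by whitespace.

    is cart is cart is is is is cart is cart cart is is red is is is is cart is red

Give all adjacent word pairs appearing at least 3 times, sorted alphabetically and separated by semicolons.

Bigram counts meeting the condition (at least 3 times):
  cart is: 5
  is cart: 5
  is is: 7

cart is; is cart; is is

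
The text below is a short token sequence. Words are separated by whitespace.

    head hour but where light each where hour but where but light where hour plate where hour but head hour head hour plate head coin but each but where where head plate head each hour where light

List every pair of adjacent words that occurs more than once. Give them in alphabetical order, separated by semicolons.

Bigram counts meeting the condition (more than once):
  but where: 3
  head hour: 3
  hour but: 3
  hour plate: 2
  plate head: 2
  where hour: 3
  where light: 2

but where; head hour; hour but; hour plate; plate head; where hour; where light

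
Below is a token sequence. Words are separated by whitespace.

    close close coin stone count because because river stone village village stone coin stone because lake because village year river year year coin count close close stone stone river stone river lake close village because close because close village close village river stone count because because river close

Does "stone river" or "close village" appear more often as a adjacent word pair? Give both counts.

"close village" (3 vs 2)

"stone river": 2 occurrences
"close village": 3 occurrences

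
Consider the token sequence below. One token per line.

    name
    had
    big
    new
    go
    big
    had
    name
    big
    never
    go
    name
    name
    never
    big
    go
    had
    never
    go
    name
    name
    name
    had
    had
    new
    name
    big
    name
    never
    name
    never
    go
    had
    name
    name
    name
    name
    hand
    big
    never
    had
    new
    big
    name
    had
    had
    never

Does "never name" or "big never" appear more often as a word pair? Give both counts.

"big never" (2 vs 1)

"never name": 1 occurrence
"big never": 2 occurrences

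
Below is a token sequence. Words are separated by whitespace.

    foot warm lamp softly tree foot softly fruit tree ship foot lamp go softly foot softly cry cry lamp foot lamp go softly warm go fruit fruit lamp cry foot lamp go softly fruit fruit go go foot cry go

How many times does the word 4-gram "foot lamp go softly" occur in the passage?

3

Scanning the 37 overlapping 4-gram windows for "foot lamp go softly":
  position 11–14: foot lamp go softly
  position 20–23: foot lamp go softly
  position 30–33: foot lamp go softly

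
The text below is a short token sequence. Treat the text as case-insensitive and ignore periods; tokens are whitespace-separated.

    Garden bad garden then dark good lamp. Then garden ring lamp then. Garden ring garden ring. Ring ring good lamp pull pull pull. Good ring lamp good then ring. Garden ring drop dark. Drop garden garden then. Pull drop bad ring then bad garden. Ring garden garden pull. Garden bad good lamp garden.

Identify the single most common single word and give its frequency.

Unigram frequencies (highest first):
  garden: 13
  ring: 10
  then: 6
  good: 5
  lamp: 5
  pull: 5
  … (3 more, each ≤ 4)

"garden", 13 times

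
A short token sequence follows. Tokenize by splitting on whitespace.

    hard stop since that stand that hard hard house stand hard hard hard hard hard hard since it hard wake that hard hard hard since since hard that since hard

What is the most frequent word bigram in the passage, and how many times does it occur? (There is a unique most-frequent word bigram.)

"hard hard", 8 times

Bigram frequencies (highest first):
  hard hard: 8
  that hard: 2
  hard since: 2
  since hard: 2
  hard stop: 1
  stop since: 1
  … (13 more, each ≤ 1)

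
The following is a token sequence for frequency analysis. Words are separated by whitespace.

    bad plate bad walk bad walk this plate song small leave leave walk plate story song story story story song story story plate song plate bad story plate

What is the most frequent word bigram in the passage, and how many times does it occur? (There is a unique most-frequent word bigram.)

"story story", 3 times

Bigram frequencies (highest first):
  story story: 3
  plate bad: 2
  bad walk: 2
  plate song: 2
  story song: 2
  song story: 2
  … (13 more, each ≤ 2)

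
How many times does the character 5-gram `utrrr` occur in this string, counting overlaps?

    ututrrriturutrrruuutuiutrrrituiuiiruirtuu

3

Sliding a length-5 window over the 41 characters (37 positions):
  position 3–7: utrrr
  position 12–16: utrrr
  position 23–27: utrrr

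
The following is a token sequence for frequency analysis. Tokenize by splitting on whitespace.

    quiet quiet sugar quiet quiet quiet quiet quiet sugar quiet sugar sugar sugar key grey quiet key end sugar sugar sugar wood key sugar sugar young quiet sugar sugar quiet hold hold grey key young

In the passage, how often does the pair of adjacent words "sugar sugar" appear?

Scanning the 34 overlapping bigram windows for "sugar sugar":
  position 11–12: sugar sugar
  position 12–13: sugar sugar
  position 19–20: sugar sugar
  position 20–21: sugar sugar
  position 24–25: sugar sugar
  position 28–29: sugar sugar

6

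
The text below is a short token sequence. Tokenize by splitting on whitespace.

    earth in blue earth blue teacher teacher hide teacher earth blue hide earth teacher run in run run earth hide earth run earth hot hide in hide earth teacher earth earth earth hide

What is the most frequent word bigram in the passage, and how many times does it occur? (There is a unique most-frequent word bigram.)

Bigram frequencies (highest first):
  hide earth: 3
  earth blue: 2
  teacher earth: 2
  earth teacher: 2
  run earth: 2
  earth hide: 2
  … (18 more, each ≤ 2)

"hide earth", 3 times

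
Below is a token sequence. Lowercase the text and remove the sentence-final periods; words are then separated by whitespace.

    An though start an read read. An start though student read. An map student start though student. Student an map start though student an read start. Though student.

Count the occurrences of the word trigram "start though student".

4

Scanning the 26 overlapping trigram windows for "start though student":
  position 8–10: start though student
  position 15–17: start though student
  position 21–23: start though student
  position 26–28: start though student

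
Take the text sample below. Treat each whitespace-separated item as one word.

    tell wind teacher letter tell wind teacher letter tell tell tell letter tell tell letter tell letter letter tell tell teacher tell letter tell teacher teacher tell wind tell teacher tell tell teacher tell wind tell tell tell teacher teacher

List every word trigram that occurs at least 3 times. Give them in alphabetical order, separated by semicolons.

letter tell tell; tell letter tell; tell teacher tell; tell tell teacher

Trigram counts meeting the condition (at least 3 times):
  letter tell tell: 3
  tell letter tell: 3
  tell teacher tell: 3
  tell tell teacher: 3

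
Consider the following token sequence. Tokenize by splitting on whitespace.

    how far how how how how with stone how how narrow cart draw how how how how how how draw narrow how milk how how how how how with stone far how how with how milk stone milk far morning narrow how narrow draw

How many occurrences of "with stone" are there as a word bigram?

2

Scanning the 43 overlapping bigram windows for "with stone":
  position 7–8: with stone
  position 29–30: with stone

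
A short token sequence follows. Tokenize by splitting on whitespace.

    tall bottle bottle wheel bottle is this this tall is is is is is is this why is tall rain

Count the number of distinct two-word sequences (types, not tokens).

14

20 tokens → 19 bigram windows in total.
Repeated bigrams (each contributes count−1 duplicates):
  is is: 5
  is this: 2
5 duplicate windows → 19 − 5 = 14 distinct.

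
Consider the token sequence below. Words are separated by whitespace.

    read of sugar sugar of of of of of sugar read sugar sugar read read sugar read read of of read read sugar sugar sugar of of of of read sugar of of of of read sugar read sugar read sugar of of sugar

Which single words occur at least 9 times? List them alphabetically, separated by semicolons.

Unigram counts meeting the condition (at least 9 times):
  of: 18
  read: 12
  sugar: 14

of; read; sugar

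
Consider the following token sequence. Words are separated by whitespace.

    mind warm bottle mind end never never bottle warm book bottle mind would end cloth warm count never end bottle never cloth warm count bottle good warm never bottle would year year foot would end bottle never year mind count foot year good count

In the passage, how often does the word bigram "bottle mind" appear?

2

Scanning the 43 overlapping bigram windows for "bottle mind":
  position 3–4: bottle mind
  position 11–12: bottle mind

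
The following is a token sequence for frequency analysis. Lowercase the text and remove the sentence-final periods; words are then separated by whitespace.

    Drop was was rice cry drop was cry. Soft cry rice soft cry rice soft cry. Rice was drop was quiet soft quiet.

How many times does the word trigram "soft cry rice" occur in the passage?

Scanning the 21 overlapping trigram windows for "soft cry rice":
  position 9–11: soft cry rice
  position 12–14: soft cry rice
  position 15–17: soft cry rice

3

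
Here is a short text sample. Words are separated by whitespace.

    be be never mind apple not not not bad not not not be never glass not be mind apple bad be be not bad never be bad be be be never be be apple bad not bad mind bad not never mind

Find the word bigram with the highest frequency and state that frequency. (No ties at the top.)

Bigram frequencies (highest first):
  be be: 5
  not not: 4
  be never: 3
  not bad: 3
  bad not: 3
  never mind: 2
  … (16 more, each ≤ 2)

"be be", 5 times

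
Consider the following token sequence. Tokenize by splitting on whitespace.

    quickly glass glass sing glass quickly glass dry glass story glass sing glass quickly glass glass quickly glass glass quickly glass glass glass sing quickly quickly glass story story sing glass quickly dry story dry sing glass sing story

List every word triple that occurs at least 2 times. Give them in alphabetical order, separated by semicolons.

Trigram counts meeting the condition (at least 2 times):
  glass glass quickly: 2
  glass glass sing: 2
  glass quickly glass: 4
  glass sing glass: 2
  quickly glass glass: 4
  sing glass quickly: 3

glass glass quickly; glass glass sing; glass quickly glass; glass sing glass; quickly glass glass; sing glass quickly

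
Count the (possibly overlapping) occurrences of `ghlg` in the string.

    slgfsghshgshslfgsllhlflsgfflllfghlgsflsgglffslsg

Sliding a length-4 window over the 48 characters (45 positions):
  position 32–35: ghlg

1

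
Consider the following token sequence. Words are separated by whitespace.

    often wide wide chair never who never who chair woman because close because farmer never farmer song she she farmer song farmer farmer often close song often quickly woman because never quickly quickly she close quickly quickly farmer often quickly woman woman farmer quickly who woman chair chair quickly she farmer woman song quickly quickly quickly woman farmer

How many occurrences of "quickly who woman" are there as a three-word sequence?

1

Scanning the 56 overlapping trigram windows for "quickly who woman":
  position 44–46: quickly who woman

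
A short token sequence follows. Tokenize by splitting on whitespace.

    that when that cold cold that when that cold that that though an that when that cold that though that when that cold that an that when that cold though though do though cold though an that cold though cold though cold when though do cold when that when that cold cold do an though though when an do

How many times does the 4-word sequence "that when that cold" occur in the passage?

6

Scanning the 56 overlapping 4-gram windows for "that when that cold":
  position 1–4: that when that cold
  position 6–9: that when that cold
  position 14–17: that when that cold
  position 20–23: that when that cold
  position 26–29: that when that cold
  position 48–51: that when that cold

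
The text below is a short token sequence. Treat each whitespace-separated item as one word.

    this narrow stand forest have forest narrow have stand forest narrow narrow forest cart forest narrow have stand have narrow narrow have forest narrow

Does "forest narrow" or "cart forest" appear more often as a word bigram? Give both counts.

"forest narrow": 4 occurrences
"cart forest": 1 occurrence

"forest narrow" (4 vs 1)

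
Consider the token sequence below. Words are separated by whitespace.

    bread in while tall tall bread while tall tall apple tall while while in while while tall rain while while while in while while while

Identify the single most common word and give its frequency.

Unigram frequencies (highest first):
  while: 12
  tall: 6
  in: 3
  bread: 2
  apple: 1
  rain: 1

"while", 12 times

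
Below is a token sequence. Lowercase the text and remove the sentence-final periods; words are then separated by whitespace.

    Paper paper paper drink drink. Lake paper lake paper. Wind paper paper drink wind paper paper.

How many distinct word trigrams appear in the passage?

16 tokens → 14 trigram windows in total.
Repeated trigrams (each contributes count−1 duplicates):
  paper paper drink: 2
  wind paper paper: 2
2 duplicate windows → 14 − 2 = 12 distinct.

12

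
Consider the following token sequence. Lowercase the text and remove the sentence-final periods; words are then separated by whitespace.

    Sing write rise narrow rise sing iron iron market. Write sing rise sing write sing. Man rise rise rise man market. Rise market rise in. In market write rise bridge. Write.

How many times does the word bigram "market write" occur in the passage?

Scanning the 30 overlapping bigram windows for "market write":
  position 9–10: market write
  position 27–28: market write

2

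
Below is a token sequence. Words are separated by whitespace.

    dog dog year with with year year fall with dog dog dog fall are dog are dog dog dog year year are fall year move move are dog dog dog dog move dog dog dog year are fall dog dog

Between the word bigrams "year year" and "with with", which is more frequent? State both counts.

"year year" (2 vs 1)

"year year": 2 occurrences
"with with": 1 occurrence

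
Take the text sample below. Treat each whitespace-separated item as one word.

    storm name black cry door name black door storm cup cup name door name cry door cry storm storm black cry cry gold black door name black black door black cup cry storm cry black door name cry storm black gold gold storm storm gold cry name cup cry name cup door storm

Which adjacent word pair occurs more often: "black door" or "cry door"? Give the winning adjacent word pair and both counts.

"black door": 4 occurrences
"cry door": 2 occurrences

"black door" (4 vs 2)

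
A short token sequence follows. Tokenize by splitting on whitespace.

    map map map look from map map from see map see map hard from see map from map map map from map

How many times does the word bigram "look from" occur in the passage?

1

Scanning the 21 overlapping bigram windows for "look from":
  position 4–5: look from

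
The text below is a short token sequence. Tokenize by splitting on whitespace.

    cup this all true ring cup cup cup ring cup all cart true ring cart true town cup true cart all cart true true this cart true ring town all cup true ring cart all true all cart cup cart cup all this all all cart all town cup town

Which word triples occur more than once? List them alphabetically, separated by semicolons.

all cart true; cart true ring; true ring cart

Trigram counts meeting the condition (more than once):
  all cart true: 2
  cart true ring: 2
  true ring cart: 2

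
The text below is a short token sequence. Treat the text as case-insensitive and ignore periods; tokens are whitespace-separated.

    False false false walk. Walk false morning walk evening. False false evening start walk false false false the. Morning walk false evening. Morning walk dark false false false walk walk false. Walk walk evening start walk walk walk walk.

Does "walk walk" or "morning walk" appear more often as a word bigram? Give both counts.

"walk walk" (6 vs 3)

"walk walk": 6 occurrences
"morning walk": 3 occurrences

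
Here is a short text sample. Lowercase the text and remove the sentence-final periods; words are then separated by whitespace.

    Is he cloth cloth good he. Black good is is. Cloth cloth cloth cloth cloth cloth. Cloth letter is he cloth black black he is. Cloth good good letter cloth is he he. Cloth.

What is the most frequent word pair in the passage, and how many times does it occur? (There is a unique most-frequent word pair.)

"cloth cloth", 7 times

Bigram frequencies (highest first):
  cloth cloth: 7
  is he: 3
  he cloth: 3
  cloth good: 2
  is cloth: 2
  good he: 1
  … (15 more, each ≤ 1)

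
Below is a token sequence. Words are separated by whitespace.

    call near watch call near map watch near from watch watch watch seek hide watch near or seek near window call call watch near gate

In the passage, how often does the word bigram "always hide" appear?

Scanning the 24 overlapping bigram windows for "always hide":
  (none found)

0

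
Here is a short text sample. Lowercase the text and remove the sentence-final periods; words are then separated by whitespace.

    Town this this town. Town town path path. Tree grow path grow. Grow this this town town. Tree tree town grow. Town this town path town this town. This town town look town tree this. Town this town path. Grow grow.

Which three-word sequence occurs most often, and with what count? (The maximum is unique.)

Trigram frequencies (highest first):
  town this town: 4
  this town town: 3
  this this town: 2
  path grow grow: 2
  this town path: 2
  this town this: 2
  … (24 more, each ≤ 1)

"town this town", 4 times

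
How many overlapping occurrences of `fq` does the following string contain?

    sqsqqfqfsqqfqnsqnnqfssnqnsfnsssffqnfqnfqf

5

Sliding a length-2 window over the 41 characters (40 positions):
  position 6–7: fq
  position 12–13: fq
  position 33–34: fq
  position 36–37: fq
  position 39–40: fq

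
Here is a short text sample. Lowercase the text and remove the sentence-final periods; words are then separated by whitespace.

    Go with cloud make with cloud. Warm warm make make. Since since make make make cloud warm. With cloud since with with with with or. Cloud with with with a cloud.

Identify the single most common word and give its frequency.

"with", 10 times

Unigram frequencies (highest first):
  with: 10
  cloud: 6
  make: 6
  warm: 3
  since: 3
  go: 1
  … (2 more, each ≤ 1)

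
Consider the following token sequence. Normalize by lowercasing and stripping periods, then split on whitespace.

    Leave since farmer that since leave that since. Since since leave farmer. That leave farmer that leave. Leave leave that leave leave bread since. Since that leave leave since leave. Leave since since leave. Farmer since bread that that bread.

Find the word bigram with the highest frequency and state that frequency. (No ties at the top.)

"leave leave", 5 times

Bigram frequencies (highest first):
  leave leave: 5
  since leave: 4
  since since: 4
  that leave: 4
  leave since: 3
  farmer that: 3
  … (12 more, each ≤ 3)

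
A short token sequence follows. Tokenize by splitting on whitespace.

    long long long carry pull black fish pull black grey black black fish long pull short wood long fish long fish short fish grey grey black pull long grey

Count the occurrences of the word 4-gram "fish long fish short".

Scanning the 26 overlapping 4-gram windows for "fish long fish short":
  position 19–22: fish long fish short

1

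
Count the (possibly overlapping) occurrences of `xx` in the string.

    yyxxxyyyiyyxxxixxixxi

Sliding a length-2 window over the 21 characters (20 positions):
  position 3–4: xx
  position 4–5: xx
  position 12–13: xx
  position 13–14: xx
  position 16–17: xx
  position 19–20: xx

6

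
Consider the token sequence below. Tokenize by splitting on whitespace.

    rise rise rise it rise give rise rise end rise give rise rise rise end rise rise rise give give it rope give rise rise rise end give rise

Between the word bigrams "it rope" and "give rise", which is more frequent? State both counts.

"give rise" (4 vs 1)

"it rope": 1 occurrence
"give rise": 4 occurrences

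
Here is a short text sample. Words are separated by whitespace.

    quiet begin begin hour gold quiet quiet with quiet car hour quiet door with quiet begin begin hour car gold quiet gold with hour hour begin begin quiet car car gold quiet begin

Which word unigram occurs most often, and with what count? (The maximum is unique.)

"quiet", 9 times

Unigram frequencies (highest first):
  quiet: 9
  begin: 7
  hour: 5
  gold: 4
  car: 4
  with: 3
  … (1 more, each ≤ 1)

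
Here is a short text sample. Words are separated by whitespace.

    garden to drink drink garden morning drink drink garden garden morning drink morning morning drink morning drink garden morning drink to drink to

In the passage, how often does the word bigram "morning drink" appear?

Scanning the 22 overlapping bigram windows for "morning drink":
  position 6–7: morning drink
  position 11–12: morning drink
  position 14–15: morning drink
  position 16–17: morning drink
  position 19–20: morning drink

5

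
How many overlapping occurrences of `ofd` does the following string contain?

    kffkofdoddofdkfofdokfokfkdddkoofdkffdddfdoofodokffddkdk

4

Sliding a length-3 window over the 55 characters (53 positions):
  position 5–7: ofd
  position 11–13: ofd
  position 16–18: ofd
  position 31–33: ofd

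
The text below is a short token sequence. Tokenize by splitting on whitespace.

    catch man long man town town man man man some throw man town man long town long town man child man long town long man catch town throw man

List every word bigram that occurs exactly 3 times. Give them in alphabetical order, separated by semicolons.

long town; man long; town man

Bigram counts meeting the condition (exactly 3 times):
  long town: 3
  man long: 3
  town man: 3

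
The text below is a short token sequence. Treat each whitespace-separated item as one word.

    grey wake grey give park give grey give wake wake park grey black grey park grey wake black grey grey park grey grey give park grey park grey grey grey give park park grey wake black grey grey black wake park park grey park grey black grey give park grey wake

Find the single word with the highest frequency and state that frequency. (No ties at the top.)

"grey", 21 times

Unigram frequencies (highest first):
  grey: 21
  park: 12
  wake: 7
  give: 6
  black: 5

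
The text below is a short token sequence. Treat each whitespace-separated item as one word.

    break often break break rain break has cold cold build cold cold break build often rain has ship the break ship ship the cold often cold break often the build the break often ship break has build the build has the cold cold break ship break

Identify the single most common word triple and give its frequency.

Trigram frequencies (highest first):
  cold cold break: 2
  break often break: 1
  often break break: 1
  break break rain: 1
  break rain break: 1
  rain break has: 1
  … (37 more, each ≤ 1)

"cold cold break", 2 times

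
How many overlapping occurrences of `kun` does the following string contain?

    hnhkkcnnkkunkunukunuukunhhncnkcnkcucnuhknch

Sliding a length-3 window over the 43 characters (41 positions):
  position 10–12: kun
  position 13–15: kun
  position 17–19: kun
  position 22–24: kun

4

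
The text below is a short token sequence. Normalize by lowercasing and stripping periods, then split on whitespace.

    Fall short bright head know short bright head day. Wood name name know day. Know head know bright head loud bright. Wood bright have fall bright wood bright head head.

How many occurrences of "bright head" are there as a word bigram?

Scanning the 29 overlapping bigram windows for "bright head":
  position 3–4: bright head
  position 7–8: bright head
  position 18–19: bright head
  position 28–29: bright head

4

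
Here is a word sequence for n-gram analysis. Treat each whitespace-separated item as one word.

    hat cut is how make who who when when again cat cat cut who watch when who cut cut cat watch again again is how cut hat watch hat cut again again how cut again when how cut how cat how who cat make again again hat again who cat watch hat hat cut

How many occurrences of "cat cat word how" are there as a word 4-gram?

Scanning the 51 overlapping 4-gram windows for "cat cat word how":
  (none found)

0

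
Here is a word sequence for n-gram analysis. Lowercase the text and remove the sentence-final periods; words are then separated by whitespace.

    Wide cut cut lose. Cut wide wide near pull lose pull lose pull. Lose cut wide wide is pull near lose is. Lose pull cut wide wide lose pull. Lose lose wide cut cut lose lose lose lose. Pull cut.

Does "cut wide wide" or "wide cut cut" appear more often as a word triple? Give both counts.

"cut wide wide": 3 occurrences
"wide cut cut": 2 occurrences

"cut wide wide" (3 vs 2)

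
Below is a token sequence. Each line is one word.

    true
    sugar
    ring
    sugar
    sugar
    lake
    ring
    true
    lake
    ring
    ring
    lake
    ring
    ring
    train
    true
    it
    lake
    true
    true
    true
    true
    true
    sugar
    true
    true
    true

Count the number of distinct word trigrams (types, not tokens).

27 tokens → 25 trigram windows in total.
Repeated trigrams (each contributes count−1 duplicates):
  true true true: 4
  lake ring ring: 2
4 duplicate windows → 25 − 4 = 21 distinct.

21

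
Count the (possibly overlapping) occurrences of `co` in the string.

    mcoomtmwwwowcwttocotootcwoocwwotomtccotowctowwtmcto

Sliding a length-2 window over the 51 characters (50 positions):
  position 2–3: co
  position 18–19: co
  position 37–38: co

3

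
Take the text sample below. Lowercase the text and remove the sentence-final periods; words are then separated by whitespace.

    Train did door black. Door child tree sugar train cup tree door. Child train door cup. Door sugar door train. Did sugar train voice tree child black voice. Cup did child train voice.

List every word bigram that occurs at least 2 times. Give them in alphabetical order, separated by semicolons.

Bigram counts meeting the condition (at least 2 times):
  child train: 2
  door child: 2
  sugar train: 2
  train did: 2
  train voice: 2

child train; door child; sugar train; train did; train voice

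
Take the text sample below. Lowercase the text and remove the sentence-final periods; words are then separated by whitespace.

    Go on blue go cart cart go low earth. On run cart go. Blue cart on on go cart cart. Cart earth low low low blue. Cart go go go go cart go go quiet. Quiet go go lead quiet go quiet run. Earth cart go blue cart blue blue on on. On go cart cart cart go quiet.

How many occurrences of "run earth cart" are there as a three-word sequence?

Scanning the 57 overlapping trigram windows for "run earth cart":
  position 43–45: run earth cart

1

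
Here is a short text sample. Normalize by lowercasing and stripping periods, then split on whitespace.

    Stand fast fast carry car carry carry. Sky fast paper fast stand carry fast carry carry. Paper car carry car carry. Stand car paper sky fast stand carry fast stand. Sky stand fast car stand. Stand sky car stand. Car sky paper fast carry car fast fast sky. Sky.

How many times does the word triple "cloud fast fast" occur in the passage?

0

Scanning the 47 overlapping trigram windows for "cloud fast fast":
  (none found)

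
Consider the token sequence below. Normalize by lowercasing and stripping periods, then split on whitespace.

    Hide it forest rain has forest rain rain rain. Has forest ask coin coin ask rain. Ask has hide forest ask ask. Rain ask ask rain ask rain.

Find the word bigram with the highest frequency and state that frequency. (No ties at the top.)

Bigram frequencies (highest first):
  ask rain: 4
  rain ask: 3
  forest rain: 2
  rain has: 2
  has forest: 2
  rain rain: 2
  … (10 more, each ≤ 2)

"ask rain", 4 times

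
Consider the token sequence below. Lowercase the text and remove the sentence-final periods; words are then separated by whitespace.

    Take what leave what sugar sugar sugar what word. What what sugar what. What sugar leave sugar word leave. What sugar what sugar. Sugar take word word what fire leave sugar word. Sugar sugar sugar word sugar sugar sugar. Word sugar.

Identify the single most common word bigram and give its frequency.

"sugar sugar", 7 times

Bigram frequencies (highest first):
  sugar sugar: 7
  what sugar: 5
  sugar word: 4
  sugar what: 3
  word sugar: 3
  leave what: 2
  … (13 more, each ≤ 2)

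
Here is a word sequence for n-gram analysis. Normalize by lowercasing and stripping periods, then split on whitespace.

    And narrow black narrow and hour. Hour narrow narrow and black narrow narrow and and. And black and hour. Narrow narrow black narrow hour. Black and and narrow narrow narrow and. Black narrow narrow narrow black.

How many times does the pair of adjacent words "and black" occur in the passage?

3

Scanning the 35 overlapping bigram windows for "and black":
  position 10–11: and black
  position 16–17: and black
  position 31–32: and black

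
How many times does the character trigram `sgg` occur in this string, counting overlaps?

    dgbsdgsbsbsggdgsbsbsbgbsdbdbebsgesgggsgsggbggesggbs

4

Sliding a length-3 window over the 51 characters (49 positions):
  position 11–13: sgg
  position 34–36: sgg
  position 40–42: sgg
  position 47–49: sgg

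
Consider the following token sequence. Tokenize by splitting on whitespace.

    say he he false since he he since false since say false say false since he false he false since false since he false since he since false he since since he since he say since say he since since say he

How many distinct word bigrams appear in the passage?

42 tokens → 41 bigram windows in total.
Repeated bigrams (each contributes count−1 duplicates):
  false since: 6
  since he: 6
  he since: 5
  he false: 4
  say he: 3
  since false: 3
  since say: 3
  false he: 2
  … (3 more repeated)
27 duplicate windows → 41 − 27 = 14 distinct.

14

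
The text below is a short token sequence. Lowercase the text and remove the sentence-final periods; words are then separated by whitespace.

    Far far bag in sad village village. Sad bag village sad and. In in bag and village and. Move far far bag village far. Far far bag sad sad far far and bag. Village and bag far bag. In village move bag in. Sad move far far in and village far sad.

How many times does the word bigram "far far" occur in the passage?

Scanning the 51 overlapping bigram windows for "far far":
  position 1–2: far far
  position 20–21: far far
  position 24–25: far far
  position 25–26: far far
  position 30–31: far far
  position 46–47: far far

6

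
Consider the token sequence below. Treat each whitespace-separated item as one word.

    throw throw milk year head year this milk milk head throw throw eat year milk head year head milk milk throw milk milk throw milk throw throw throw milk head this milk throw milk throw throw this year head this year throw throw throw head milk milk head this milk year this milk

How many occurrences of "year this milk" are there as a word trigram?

2

Scanning the 51 overlapping trigram windows for "year this milk":
  position 6–8: year this milk
  position 51–53: year this milk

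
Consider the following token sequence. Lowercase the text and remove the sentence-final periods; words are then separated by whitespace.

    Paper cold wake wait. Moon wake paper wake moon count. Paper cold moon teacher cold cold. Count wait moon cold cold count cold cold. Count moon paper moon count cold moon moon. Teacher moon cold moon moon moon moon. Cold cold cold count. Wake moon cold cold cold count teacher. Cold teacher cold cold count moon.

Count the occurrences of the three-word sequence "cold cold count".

6

Scanning the 54 overlapping trigram windows for "cold cold count":
  position 15–17: cold cold count
  position 20–22: cold cold count
  position 23–25: cold cold count
  position 41–43: cold cold count
  position 47–49: cold cold count
  position 53–55: cold cold count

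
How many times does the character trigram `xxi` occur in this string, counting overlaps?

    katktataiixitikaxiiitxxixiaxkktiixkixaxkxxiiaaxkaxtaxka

2

Sliding a length-3 window over the 55 characters (53 positions):
  position 22–24: xxi
  position 41–43: xxi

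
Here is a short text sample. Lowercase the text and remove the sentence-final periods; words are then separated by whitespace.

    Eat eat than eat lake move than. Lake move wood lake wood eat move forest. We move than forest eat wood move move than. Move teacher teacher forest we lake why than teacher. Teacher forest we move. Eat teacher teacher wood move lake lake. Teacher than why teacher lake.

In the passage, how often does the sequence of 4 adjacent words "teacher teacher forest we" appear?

Scanning the 46 overlapping 4-gram windows for "teacher teacher forest we":
  position 26–29: teacher teacher forest we
  position 33–36: teacher teacher forest we

2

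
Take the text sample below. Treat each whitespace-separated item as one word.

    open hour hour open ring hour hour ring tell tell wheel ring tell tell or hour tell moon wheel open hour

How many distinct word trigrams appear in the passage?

21 tokens → 19 trigram windows in total.
Repeated trigrams (each contributes count−1 duplicates):
  ring tell tell: 2
1 duplicate windows → 19 − 1 = 18 distinct.

18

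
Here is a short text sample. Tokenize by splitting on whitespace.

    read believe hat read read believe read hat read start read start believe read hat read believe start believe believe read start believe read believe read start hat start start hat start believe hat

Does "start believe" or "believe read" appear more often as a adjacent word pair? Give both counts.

"start believe": 4 occurrences
"believe read": 5 occurrences

"believe read" (5 vs 4)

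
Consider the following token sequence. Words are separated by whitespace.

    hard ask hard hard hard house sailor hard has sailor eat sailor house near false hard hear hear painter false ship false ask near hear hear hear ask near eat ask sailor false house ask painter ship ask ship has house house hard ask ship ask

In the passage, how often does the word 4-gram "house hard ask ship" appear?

1

Scanning the 43 overlapping 4-gram windows for "house hard ask ship":
  position 42–45: house hard ask ship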